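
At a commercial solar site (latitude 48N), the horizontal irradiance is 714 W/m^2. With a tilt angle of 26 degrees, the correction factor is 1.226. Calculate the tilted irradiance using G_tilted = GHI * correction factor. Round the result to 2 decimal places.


Identify the given values:
  GHI = 714 W/m^2, tilt correction factor = 1.226
Apply the formula G_tilted = GHI * factor:
  G_tilted = 714 * 1.226
  G_tilted = 875.36 W/m^2

875.36


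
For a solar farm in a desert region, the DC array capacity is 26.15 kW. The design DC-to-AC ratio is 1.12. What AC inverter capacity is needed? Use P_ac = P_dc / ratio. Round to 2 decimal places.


The inverter AC capacity is determined by the DC/AC ratio.
Given: P_dc = 26.15 kW, DC/AC ratio = 1.12
P_ac = P_dc / ratio = 26.15 / 1.12
P_ac = 23.35 kW

23.35


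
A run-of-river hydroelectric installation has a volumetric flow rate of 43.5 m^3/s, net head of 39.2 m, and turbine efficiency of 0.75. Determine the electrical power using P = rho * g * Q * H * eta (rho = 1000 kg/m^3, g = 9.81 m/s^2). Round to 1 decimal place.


Apply the hydropower formula P = rho * g * Q * H * eta
rho * g = 1000 * 9.81 = 9810.0
P = 9810.0 * 43.5 * 39.2 * 0.75
P = 12546009.0 W

12546009.0


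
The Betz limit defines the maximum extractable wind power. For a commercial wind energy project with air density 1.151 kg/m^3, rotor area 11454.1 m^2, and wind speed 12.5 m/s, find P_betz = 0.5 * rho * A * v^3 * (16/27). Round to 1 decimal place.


The Betz coefficient Cp_max = 16/27 = 0.5926
v^3 = 12.5^3 = 1953.125
P_betz = 0.5 * rho * A * v^3 * Cp_max
P_betz = 0.5 * 1.151 * 11454.1 * 1953.125 * 0.5926
P_betz = 7629438.1 W

7629438.1


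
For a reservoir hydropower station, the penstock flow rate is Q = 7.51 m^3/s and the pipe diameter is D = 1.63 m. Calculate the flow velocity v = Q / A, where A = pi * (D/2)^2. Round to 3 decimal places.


Compute pipe cross-sectional area:
  A = pi * (D/2)^2 = pi * (1.63/2)^2 = 2.0867 m^2
Calculate velocity:
  v = Q / A = 7.51 / 2.0867
  v = 3.599 m/s

3.599


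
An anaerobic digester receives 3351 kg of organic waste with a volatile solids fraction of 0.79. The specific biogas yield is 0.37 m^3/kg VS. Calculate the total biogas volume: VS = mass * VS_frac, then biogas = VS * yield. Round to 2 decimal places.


Compute volatile solids:
  VS = mass * VS_fraction = 3351 * 0.79 = 2647.29 kg
Calculate biogas volume:
  Biogas = VS * specific_yield = 2647.29 * 0.37
  Biogas = 979.50 m^3

979.50


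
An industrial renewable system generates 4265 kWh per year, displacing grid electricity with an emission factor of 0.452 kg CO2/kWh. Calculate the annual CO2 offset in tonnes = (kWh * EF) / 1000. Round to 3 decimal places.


CO2 offset in kg = generation * emission_factor
CO2 offset = 4265 * 0.452 = 1927.78 kg
Convert to tonnes:
  CO2 offset = 1927.78 / 1000 = 1.928 tonnes

1.928


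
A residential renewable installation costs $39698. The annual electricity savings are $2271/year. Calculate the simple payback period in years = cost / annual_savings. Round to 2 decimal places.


Simple payback period = initial cost / annual savings
Payback = 39698 / 2271
Payback = 17.48 years

17.48


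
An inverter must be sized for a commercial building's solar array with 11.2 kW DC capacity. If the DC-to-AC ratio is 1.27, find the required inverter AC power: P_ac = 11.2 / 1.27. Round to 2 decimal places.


The inverter AC capacity is determined by the DC/AC ratio.
Given: P_dc = 11.2 kW, DC/AC ratio = 1.27
P_ac = P_dc / ratio = 11.2 / 1.27
P_ac = 8.82 kW

8.82


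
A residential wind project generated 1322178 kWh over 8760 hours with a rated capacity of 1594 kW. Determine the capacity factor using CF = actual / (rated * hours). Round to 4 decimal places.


Capacity factor = actual output / maximum possible output
Maximum possible = rated * hours = 1594 * 8760 = 13963440 kWh
CF = 1322178 / 13963440
CF = 0.0947

0.0947


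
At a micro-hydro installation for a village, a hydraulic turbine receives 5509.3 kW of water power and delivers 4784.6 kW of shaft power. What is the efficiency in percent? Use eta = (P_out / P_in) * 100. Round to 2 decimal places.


Turbine efficiency = (output power / input power) * 100
eta = (4784.6 / 5509.3) * 100
eta = 86.85%

86.85


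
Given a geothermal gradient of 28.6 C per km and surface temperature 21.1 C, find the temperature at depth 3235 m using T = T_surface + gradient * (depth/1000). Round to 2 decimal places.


Convert depth to km: 3235 / 1000 = 3.235 km
Temperature increase = gradient * depth_km = 28.6 * 3.235 = 92.52 C
Temperature at depth = T_surface + delta_T = 21.1 + 92.52
T = 113.62 C

113.62


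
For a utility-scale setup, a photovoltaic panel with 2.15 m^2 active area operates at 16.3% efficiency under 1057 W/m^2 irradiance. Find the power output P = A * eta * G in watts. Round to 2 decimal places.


Use the solar power formula P = A * eta * G.
Given: A = 2.15 m^2, eta = 0.163, G = 1057 W/m^2
P = 2.15 * 0.163 * 1057
P = 370.43 W

370.43


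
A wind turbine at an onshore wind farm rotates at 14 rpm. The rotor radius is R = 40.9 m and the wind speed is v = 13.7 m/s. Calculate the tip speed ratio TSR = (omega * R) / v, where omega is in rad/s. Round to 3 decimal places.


Convert rotational speed to rad/s:
  omega = 14 * 2 * pi / 60 = 1.4661 rad/s
Compute tip speed:
  v_tip = omega * R = 1.4661 * 40.9 = 59.963 m/s
Tip speed ratio:
  TSR = v_tip / v_wind = 59.963 / 13.7 = 4.377

4.377


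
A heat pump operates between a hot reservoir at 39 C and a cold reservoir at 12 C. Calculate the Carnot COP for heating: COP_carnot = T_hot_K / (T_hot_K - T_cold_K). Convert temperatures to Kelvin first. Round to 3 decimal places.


Convert to Kelvin:
  T_hot = 39 + 273.15 = 312.15 K
  T_cold = 12 + 273.15 = 285.15 K
Apply Carnot COP formula:
  COP = T_hot_K / (T_hot_K - T_cold_K) = 312.15 / 27.0
  COP = 11.561

11.561


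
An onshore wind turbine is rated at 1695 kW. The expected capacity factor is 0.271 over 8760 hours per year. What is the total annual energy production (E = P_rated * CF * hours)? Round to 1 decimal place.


Annual energy = rated_kW * capacity_factor * hours_per_year
Given: P_rated = 1695 kW, CF = 0.271, hours = 8760
E = 1695 * 0.271 * 8760
E = 4023862.2 kWh

4023862.2


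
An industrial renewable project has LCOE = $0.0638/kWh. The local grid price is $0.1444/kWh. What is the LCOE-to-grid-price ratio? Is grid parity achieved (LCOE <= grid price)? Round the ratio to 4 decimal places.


Compare LCOE to grid price:
  LCOE = $0.0638/kWh, Grid price = $0.1444/kWh
  Ratio = LCOE / grid_price = 0.0638 / 0.1444 = 0.4418
  Grid parity achieved (ratio <= 1)? yes

0.4418


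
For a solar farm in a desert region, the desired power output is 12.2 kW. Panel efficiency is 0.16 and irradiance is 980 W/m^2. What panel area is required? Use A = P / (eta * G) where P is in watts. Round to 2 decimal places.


Convert target power to watts: P = 12.2 * 1000 = 12200.0 W
Compute denominator: eta * G = 0.16 * 980 = 156.8
Required area A = P / (eta * G) = 12200.0 / 156.8
A = 77.81 m^2

77.81


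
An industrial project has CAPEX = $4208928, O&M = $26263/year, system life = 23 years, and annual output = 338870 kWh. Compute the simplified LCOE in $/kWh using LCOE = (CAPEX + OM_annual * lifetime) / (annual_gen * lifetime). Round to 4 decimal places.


Total cost = CAPEX + OM * lifetime = 4208928 + 26263 * 23 = 4208928 + 604049 = 4812977
Total generation = annual * lifetime = 338870 * 23 = 7794010 kWh
LCOE = 4812977 / 7794010
LCOE = 0.6175 $/kWh

0.6175


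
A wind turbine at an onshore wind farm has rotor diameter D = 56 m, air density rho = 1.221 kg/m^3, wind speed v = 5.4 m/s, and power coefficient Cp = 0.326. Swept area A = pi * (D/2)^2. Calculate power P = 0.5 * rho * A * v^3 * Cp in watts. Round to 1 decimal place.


Step 1 -- Compute swept area:
  A = pi * (D/2)^2 = pi * (56/2)^2 = 2463.01 m^2
Step 2 -- Apply wind power equation:
  P = 0.5 * rho * A * v^3 * Cp
  v^3 = 5.4^3 = 157.464
  P = 0.5 * 1.221 * 2463.01 * 157.464 * 0.326
  P = 77188.1 W

77188.1


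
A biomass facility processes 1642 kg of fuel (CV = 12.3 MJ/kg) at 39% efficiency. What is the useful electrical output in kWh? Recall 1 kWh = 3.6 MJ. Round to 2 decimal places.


Total energy = mass * CV = 1642 * 12.3 = 20196.6 MJ
Useful energy = total * eta = 20196.6 * 0.39 = 7876.67 MJ
Convert to kWh: 7876.67 / 3.6
Useful energy = 2187.97 kWh

2187.97


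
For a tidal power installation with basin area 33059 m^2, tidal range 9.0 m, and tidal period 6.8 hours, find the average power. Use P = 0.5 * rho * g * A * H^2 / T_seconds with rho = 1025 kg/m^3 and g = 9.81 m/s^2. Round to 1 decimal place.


Convert period to seconds: T = 6.8 * 3600 = 24480.0 s
H^2 = 9.0^2 = 81.0
P = 0.5 * rho * g * A * H^2 / T
P = 0.5 * 1025 * 9.81 * 33059 * 81.0 / 24480.0
P = 549953.8 W

549953.8


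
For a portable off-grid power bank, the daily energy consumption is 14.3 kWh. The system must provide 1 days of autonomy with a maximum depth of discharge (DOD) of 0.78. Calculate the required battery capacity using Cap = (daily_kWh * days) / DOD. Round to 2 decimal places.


Total energy needed = daily * days = 14.3 * 1 = 14.3 kWh
Account for depth of discharge:
  Cap = total_energy / DOD = 14.3 / 0.78
  Cap = 18.33 kWh

18.33


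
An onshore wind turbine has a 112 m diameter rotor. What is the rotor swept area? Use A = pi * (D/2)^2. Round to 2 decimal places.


Compute the rotor radius:
  r = D / 2 = 112 / 2 = 56.0 m
Calculate swept area:
  A = pi * r^2 = pi * 56.0^2
  A = 9852.03 m^2

9852.03


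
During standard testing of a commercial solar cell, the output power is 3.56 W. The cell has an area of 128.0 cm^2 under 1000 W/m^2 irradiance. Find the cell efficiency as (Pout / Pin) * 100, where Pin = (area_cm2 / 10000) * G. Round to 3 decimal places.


First compute the input power:
  Pin = area_cm2 / 10000 * G = 128.0 / 10000 * 1000 = 12.8 W
Then compute efficiency:
  Efficiency = (Pout / Pin) * 100 = (3.56 / 12.8) * 100
  Efficiency = 27.813%

27.813


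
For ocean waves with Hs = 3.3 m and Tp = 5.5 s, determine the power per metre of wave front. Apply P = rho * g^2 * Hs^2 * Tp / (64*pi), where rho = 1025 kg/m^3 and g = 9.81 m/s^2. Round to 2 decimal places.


Apply wave power formula:
  g^2 = 9.81^2 = 96.2361
  Hs^2 = 3.3^2 = 10.89
  Numerator = rho * g^2 * Hs^2 * Tp = 1025 * 96.2361 * 10.89 * 5.5 = 5908162.74
  Denominator = 64 * pi = 201.0619
  P = 5908162.74 / 201.0619 = 29384.79 W/m

29384.79


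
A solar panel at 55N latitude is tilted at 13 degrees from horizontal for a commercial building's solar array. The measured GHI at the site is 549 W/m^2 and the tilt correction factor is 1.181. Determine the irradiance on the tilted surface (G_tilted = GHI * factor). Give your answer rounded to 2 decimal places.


Identify the given values:
  GHI = 549 W/m^2, tilt correction factor = 1.181
Apply the formula G_tilted = GHI * factor:
  G_tilted = 549 * 1.181
  G_tilted = 648.37 W/m^2

648.37


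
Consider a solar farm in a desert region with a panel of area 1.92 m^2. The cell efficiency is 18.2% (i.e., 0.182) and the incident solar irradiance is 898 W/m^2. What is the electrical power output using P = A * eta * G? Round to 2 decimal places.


Use the solar power formula P = A * eta * G.
Given: A = 1.92 m^2, eta = 0.182, G = 898 W/m^2
P = 1.92 * 0.182 * 898
P = 313.80 W

313.80


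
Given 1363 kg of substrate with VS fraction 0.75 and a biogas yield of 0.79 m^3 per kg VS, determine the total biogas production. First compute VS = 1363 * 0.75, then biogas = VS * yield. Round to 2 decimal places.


Compute volatile solids:
  VS = mass * VS_fraction = 1363 * 0.75 = 1022.25 kg
Calculate biogas volume:
  Biogas = VS * specific_yield = 1022.25 * 0.79
  Biogas = 807.58 m^3

807.58


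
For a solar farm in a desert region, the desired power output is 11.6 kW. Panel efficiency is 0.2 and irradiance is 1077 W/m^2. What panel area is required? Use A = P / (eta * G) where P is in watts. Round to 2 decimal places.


Convert target power to watts: P = 11.6 * 1000 = 11600.0 W
Compute denominator: eta * G = 0.2 * 1077 = 215.4
Required area A = P / (eta * G) = 11600.0 / 215.4
A = 53.85 m^2

53.85


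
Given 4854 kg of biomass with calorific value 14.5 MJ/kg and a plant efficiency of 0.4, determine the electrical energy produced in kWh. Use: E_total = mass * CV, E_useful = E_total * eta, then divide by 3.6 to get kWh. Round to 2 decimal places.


Total energy = mass * CV = 4854 * 14.5 = 70383.0 MJ
Useful energy = total * eta = 70383.0 * 0.4 = 28153.2 MJ
Convert to kWh: 28153.2 / 3.6
Useful energy = 7820.33 kWh

7820.33


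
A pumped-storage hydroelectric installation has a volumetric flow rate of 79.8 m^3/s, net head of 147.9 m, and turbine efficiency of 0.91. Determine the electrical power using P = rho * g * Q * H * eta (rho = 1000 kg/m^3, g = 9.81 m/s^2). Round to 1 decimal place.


Apply the hydropower formula P = rho * g * Q * H * eta
rho * g = 1000 * 9.81 = 9810.0
P = 9810.0 * 79.8 * 147.9 * 0.91
P = 105361383.6 W

105361383.6


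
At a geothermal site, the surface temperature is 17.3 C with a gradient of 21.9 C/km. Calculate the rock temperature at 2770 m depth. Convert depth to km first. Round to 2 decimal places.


Convert depth to km: 2770 / 1000 = 2.77 km
Temperature increase = gradient * depth_km = 21.9 * 2.77 = 60.66 C
Temperature at depth = T_surface + delta_T = 17.3 + 60.66
T = 77.96 C

77.96


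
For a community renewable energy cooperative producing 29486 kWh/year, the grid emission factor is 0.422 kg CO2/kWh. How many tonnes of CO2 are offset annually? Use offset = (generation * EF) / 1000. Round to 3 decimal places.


CO2 offset in kg = generation * emission_factor
CO2 offset = 29486 * 0.422 = 12443.09 kg
Convert to tonnes:
  CO2 offset = 12443.09 / 1000 = 12.443 tonnes

12.443


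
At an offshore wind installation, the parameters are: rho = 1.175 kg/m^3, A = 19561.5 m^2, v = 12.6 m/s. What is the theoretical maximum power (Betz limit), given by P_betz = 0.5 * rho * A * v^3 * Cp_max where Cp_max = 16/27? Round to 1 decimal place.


The Betz coefficient Cp_max = 16/27 = 0.5926
v^3 = 12.6^3 = 2000.376
P_betz = 0.5 * rho * A * v^3 * Cp_max
P_betz = 0.5 * 1.175 * 19561.5 * 2000.376 * 0.5926
P_betz = 13623160.7 W

13623160.7


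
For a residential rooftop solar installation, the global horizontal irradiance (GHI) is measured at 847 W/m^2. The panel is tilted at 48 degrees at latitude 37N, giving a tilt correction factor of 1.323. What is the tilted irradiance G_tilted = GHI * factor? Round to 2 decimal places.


Identify the given values:
  GHI = 847 W/m^2, tilt correction factor = 1.323
Apply the formula G_tilted = GHI * factor:
  G_tilted = 847 * 1.323
  G_tilted = 1120.58 W/m^2

1120.58


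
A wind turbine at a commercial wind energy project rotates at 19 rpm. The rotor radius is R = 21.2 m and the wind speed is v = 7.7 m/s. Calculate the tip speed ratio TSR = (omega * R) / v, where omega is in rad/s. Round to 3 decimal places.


Convert rotational speed to rad/s:
  omega = 19 * 2 * pi / 60 = 1.9897 rad/s
Compute tip speed:
  v_tip = omega * R = 1.9897 * 21.2 = 42.181 m/s
Tip speed ratio:
  TSR = v_tip / v_wind = 42.181 / 7.7 = 5.478

5.478


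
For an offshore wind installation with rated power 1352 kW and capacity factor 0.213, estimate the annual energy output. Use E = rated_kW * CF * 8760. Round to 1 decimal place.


Annual energy = rated_kW * capacity_factor * hours_per_year
Given: P_rated = 1352 kW, CF = 0.213, hours = 8760
E = 1352 * 0.213 * 8760
E = 2522669.8 kWh

2522669.8


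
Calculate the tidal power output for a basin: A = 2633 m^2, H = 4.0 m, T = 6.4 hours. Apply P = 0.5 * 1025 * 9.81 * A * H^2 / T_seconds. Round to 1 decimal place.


Convert period to seconds: T = 6.4 * 3600 = 23040.0 s
H^2 = 4.0^2 = 16.0
P = 0.5 * rho * g * A * H^2 / T
P = 0.5 * 1025 * 9.81 * 2633 * 16.0 / 23040.0
P = 9192.9 W

9192.9


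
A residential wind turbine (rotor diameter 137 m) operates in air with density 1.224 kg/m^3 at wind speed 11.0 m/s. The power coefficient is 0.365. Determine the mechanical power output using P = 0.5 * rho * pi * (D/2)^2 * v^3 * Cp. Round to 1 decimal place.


Step 1 -- Compute swept area:
  A = pi * (D/2)^2 = pi * (137/2)^2 = 14741.14 m^2
Step 2 -- Apply wind power equation:
  P = 0.5 * rho * A * v^3 * Cp
  v^3 = 11.0^3 = 1331.0
  P = 0.5 * 1.224 * 14741.14 * 1331.0 * 0.365
  P = 4382817.2 W

4382817.2


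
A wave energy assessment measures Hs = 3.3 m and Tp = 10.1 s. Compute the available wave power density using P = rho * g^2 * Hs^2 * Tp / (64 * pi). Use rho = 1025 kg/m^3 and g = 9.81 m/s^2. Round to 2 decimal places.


Apply wave power formula:
  g^2 = 9.81^2 = 96.2361
  Hs^2 = 3.3^2 = 10.89
  Numerator = rho * g^2 * Hs^2 * Tp = 1025 * 96.2361 * 10.89 * 10.1 = 10849535.21
  Denominator = 64 * pi = 201.0619
  P = 10849535.21 / 201.0619 = 53961.16 W/m

53961.16


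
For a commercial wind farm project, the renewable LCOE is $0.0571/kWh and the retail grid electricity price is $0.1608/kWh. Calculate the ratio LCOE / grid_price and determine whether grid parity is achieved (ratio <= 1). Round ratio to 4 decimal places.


Compare LCOE to grid price:
  LCOE = $0.0571/kWh, Grid price = $0.1608/kWh
  Ratio = LCOE / grid_price = 0.0571 / 0.1608 = 0.3551
  Grid parity achieved (ratio <= 1)? yes

0.3551


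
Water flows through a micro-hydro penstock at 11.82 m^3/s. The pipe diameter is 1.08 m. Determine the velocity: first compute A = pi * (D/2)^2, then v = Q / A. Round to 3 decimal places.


Compute pipe cross-sectional area:
  A = pi * (D/2)^2 = pi * (1.08/2)^2 = 0.9161 m^2
Calculate velocity:
  v = Q / A = 11.82 / 0.9161
  v = 12.903 m/s

12.903


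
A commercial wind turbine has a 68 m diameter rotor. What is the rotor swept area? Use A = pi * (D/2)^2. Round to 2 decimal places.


Compute the rotor radius:
  r = D / 2 = 68 / 2 = 34.0 m
Calculate swept area:
  A = pi * r^2 = pi * 34.0^2
  A = 3631.68 m^2

3631.68


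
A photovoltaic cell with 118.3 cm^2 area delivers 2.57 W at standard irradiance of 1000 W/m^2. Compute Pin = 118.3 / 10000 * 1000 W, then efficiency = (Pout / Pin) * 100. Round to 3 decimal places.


First compute the input power:
  Pin = area_cm2 / 10000 * G = 118.3 / 10000 * 1000 = 11.83 W
Then compute efficiency:
  Efficiency = (Pout / Pin) * 100 = (2.57 / 11.83) * 100
  Efficiency = 21.724%

21.724


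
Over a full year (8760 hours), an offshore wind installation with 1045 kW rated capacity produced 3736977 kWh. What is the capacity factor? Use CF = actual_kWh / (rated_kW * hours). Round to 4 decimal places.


Capacity factor = actual output / maximum possible output
Maximum possible = rated * hours = 1045 * 8760 = 9154200 kWh
CF = 3736977 / 9154200
CF = 0.4082

0.4082


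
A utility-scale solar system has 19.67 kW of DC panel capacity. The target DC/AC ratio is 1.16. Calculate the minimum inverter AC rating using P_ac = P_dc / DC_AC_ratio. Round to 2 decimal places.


The inverter AC capacity is determined by the DC/AC ratio.
Given: P_dc = 19.67 kW, DC/AC ratio = 1.16
P_ac = P_dc / ratio = 19.67 / 1.16
P_ac = 16.96 kW

16.96


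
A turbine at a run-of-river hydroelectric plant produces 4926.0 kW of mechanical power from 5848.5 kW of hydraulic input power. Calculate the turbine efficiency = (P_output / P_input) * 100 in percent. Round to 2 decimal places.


Turbine efficiency = (output power / input power) * 100
eta = (4926.0 / 5848.5) * 100
eta = 84.23%

84.23


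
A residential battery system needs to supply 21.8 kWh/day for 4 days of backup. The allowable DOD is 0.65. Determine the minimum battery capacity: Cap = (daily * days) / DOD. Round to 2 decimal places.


Total energy needed = daily * days = 21.8 * 4 = 87.2 kWh
Account for depth of discharge:
  Cap = total_energy / DOD = 87.2 / 0.65
  Cap = 134.15 kWh

134.15


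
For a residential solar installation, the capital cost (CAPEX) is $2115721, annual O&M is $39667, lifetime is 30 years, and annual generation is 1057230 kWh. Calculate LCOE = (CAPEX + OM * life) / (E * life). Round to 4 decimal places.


Total cost = CAPEX + OM * lifetime = 2115721 + 39667 * 30 = 2115721 + 1190010 = 3305731
Total generation = annual * lifetime = 1057230 * 30 = 31716900 kWh
LCOE = 3305731 / 31716900
LCOE = 0.1042 $/kWh

0.1042


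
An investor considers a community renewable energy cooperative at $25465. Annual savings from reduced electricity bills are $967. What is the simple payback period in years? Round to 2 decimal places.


Simple payback period = initial cost / annual savings
Payback = 25465 / 967
Payback = 26.33 years

26.33


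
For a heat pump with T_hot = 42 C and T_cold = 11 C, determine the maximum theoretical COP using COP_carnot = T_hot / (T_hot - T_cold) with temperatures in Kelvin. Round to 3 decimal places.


Convert to Kelvin:
  T_hot = 42 + 273.15 = 315.15 K
  T_cold = 11 + 273.15 = 284.15 K
Apply Carnot COP formula:
  COP = T_hot_K / (T_hot_K - T_cold_K) = 315.15 / 31.0
  COP = 10.166

10.166


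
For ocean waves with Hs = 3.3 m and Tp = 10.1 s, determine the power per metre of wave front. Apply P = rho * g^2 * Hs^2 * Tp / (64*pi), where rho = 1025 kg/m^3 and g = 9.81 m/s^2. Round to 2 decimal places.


Apply wave power formula:
  g^2 = 9.81^2 = 96.2361
  Hs^2 = 3.3^2 = 10.89
  Numerator = rho * g^2 * Hs^2 * Tp = 1025 * 96.2361 * 10.89 * 10.1 = 10849535.21
  Denominator = 64 * pi = 201.0619
  P = 10849535.21 / 201.0619 = 53961.16 W/m

53961.16


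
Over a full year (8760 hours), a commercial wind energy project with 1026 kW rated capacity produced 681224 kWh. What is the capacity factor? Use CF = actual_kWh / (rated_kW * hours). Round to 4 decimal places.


Capacity factor = actual output / maximum possible output
Maximum possible = rated * hours = 1026 * 8760 = 8987760 kWh
CF = 681224 / 8987760
CF = 0.0758

0.0758


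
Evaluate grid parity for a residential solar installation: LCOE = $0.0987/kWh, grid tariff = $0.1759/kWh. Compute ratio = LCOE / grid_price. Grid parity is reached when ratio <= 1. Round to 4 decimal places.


Compare LCOE to grid price:
  LCOE = $0.0987/kWh, Grid price = $0.1759/kWh
  Ratio = LCOE / grid_price = 0.0987 / 0.1759 = 0.5611
  Grid parity achieved (ratio <= 1)? yes

0.5611


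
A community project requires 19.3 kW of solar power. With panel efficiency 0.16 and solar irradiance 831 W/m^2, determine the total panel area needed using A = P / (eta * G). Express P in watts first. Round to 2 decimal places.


Convert target power to watts: P = 19.3 * 1000 = 19300.0 W
Compute denominator: eta * G = 0.16 * 831 = 132.96
Required area A = P / (eta * G) = 19300.0 / 132.96
A = 145.16 m^2

145.16


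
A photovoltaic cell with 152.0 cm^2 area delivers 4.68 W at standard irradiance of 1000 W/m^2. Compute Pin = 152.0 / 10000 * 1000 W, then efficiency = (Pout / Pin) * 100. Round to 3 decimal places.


First compute the input power:
  Pin = area_cm2 / 10000 * G = 152.0 / 10000 * 1000 = 15.2 W
Then compute efficiency:
  Efficiency = (Pout / Pin) * 100 = (4.68 / 15.2) * 100
  Efficiency = 30.789%

30.789


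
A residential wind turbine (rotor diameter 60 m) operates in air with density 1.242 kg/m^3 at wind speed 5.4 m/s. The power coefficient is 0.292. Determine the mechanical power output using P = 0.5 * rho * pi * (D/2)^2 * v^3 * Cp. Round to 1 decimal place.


Step 1 -- Compute swept area:
  A = pi * (D/2)^2 = pi * (60/2)^2 = 2827.43 m^2
Step 2 -- Apply wind power equation:
  P = 0.5 * rho * A * v^3 * Cp
  v^3 = 5.4^3 = 157.464
  P = 0.5 * 1.242 * 2827.43 * 157.464 * 0.292
  P = 80732.4 W

80732.4


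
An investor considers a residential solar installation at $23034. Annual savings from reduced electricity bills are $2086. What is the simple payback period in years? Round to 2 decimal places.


Simple payback period = initial cost / annual savings
Payback = 23034 / 2086
Payback = 11.04 years

11.04


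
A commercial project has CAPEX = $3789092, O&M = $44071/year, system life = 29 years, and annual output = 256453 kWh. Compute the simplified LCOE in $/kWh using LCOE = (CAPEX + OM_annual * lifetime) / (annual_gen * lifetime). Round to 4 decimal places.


Total cost = CAPEX + OM * lifetime = 3789092 + 44071 * 29 = 3789092 + 1278059 = 5067151
Total generation = annual * lifetime = 256453 * 29 = 7437137 kWh
LCOE = 5067151 / 7437137
LCOE = 0.6813 $/kWh

0.6813


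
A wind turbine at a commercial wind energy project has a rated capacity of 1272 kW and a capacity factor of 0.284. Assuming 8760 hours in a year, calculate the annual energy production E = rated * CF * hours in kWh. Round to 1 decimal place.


Annual energy = rated_kW * capacity_factor * hours_per_year
Given: P_rated = 1272 kW, CF = 0.284, hours = 8760
E = 1272 * 0.284 * 8760
E = 3164532.5 kWh

3164532.5


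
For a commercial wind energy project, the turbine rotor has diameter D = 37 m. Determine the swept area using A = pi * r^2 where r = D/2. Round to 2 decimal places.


Compute the rotor radius:
  r = D / 2 = 37 / 2 = 18.5 m
Calculate swept area:
  A = pi * r^2 = pi * 18.5^2
  A = 1075.21 m^2

1075.21


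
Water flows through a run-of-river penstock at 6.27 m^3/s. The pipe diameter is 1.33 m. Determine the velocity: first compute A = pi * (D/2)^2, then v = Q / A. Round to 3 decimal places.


Compute pipe cross-sectional area:
  A = pi * (D/2)^2 = pi * (1.33/2)^2 = 1.3893 m^2
Calculate velocity:
  v = Q / A = 6.27 / 1.3893
  v = 4.513 m/s

4.513


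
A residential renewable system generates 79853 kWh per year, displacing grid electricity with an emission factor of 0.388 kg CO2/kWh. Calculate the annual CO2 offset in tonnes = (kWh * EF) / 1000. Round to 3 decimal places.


CO2 offset in kg = generation * emission_factor
CO2 offset = 79853 * 0.388 = 30982.96 kg
Convert to tonnes:
  CO2 offset = 30982.96 / 1000 = 30.983 tonnes

30.983


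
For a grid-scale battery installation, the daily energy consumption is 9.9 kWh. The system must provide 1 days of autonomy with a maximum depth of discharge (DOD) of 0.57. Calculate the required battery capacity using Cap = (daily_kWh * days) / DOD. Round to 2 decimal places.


Total energy needed = daily * days = 9.9 * 1 = 9.9 kWh
Account for depth of discharge:
  Cap = total_energy / DOD = 9.9 / 0.57
  Cap = 17.37 kWh

17.37


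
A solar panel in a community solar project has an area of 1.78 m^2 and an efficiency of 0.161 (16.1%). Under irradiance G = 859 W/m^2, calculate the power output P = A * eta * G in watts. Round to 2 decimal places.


Use the solar power formula P = A * eta * G.
Given: A = 1.78 m^2, eta = 0.161, G = 859 W/m^2
P = 1.78 * 0.161 * 859
P = 246.17 W

246.17


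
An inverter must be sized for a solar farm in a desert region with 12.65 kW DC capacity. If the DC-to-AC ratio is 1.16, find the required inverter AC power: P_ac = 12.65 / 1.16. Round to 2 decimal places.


The inverter AC capacity is determined by the DC/AC ratio.
Given: P_dc = 12.65 kW, DC/AC ratio = 1.16
P_ac = P_dc / ratio = 12.65 / 1.16
P_ac = 10.91 kW

10.91


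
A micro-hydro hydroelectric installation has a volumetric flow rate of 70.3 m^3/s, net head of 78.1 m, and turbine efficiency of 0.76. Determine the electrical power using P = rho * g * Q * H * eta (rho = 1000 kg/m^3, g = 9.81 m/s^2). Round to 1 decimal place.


Apply the hydropower formula P = rho * g * Q * H * eta
rho * g = 1000 * 9.81 = 9810.0
P = 9810.0 * 70.3 * 78.1 * 0.76
P = 40934449.9 W

40934449.9


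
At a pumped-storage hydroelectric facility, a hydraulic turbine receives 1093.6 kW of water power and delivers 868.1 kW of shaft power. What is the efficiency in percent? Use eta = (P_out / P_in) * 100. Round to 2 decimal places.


Turbine efficiency = (output power / input power) * 100
eta = (868.1 / 1093.6) * 100
eta = 79.38%

79.38


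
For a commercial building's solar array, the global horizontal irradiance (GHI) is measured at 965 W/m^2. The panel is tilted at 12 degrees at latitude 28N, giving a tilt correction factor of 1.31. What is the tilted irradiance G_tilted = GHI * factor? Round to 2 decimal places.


Identify the given values:
  GHI = 965 W/m^2, tilt correction factor = 1.31
Apply the formula G_tilted = GHI * factor:
  G_tilted = 965 * 1.31
  G_tilted = 1264.15 W/m^2

1264.15


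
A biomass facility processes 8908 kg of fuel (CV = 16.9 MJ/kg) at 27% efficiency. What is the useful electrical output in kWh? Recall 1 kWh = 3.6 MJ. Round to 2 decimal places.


Total energy = mass * CV = 8908 * 16.9 = 150545.2 MJ
Useful energy = total * eta = 150545.2 * 0.27 = 40647.2 MJ
Convert to kWh: 40647.2 / 3.6
Useful energy = 11290.89 kWh

11290.89


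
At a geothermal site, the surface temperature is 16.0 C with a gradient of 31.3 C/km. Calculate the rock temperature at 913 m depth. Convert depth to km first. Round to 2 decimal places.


Convert depth to km: 913 / 1000 = 0.913 km
Temperature increase = gradient * depth_km = 31.3 * 0.913 = 28.58 C
Temperature at depth = T_surface + delta_T = 16.0 + 28.58
T = 44.58 C

44.58


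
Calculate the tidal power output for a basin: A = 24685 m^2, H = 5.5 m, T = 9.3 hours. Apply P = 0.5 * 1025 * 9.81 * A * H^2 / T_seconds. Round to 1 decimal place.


Convert period to seconds: T = 9.3 * 3600 = 33480.0 s
H^2 = 5.5^2 = 30.25
P = 0.5 * rho * g * A * H^2 / T
P = 0.5 * 1025 * 9.81 * 24685 * 30.25 / 33480.0
P = 112133.6 W

112133.6


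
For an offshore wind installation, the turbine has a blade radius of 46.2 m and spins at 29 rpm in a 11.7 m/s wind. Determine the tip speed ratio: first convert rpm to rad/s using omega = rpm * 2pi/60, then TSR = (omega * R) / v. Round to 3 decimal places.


Convert rotational speed to rad/s:
  omega = 29 * 2 * pi / 60 = 3.0369 rad/s
Compute tip speed:
  v_tip = omega * R = 3.0369 * 46.2 = 140.304 m/s
Tip speed ratio:
  TSR = v_tip / v_wind = 140.304 / 11.7 = 11.992

11.992


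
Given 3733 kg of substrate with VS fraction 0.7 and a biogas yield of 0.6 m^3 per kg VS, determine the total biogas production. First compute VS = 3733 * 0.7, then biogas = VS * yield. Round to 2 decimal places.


Compute volatile solids:
  VS = mass * VS_fraction = 3733 * 0.7 = 2613.1 kg
Calculate biogas volume:
  Biogas = VS * specific_yield = 2613.1 * 0.6
  Biogas = 1567.86 m^3

1567.86


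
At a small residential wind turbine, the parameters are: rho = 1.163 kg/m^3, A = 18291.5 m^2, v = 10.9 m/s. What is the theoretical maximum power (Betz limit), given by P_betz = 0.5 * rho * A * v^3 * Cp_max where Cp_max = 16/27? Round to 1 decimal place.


The Betz coefficient Cp_max = 16/27 = 0.5926
v^3 = 10.9^3 = 1295.029
P_betz = 0.5 * rho * A * v^3 * Cp_max
P_betz = 0.5 * 1.163 * 18291.5 * 1295.029 * 0.5926
P_betz = 8162717.2 W

8162717.2


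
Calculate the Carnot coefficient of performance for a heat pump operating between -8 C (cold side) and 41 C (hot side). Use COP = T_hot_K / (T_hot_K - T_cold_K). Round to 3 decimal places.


Convert to Kelvin:
  T_hot = 41 + 273.15 = 314.15 K
  T_cold = -8 + 273.15 = 265.15 K
Apply Carnot COP formula:
  COP = T_hot_K / (T_hot_K - T_cold_K) = 314.15 / 49.0
  COP = 6.411

6.411


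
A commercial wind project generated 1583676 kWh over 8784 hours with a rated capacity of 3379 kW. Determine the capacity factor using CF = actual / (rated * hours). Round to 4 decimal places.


Capacity factor = actual output / maximum possible output
Maximum possible = rated * hours = 3379 * 8784 = 29681136 kWh
CF = 1583676 / 29681136
CF = 0.0534

0.0534


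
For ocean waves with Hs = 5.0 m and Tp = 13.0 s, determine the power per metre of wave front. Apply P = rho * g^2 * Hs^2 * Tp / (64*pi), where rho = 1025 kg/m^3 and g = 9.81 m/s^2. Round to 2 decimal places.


Apply wave power formula:
  g^2 = 9.81^2 = 96.2361
  Hs^2 = 5.0^2 = 25.0
  Numerator = rho * g^2 * Hs^2 * Tp = 1025 * 96.2361 * 25.0 * 13.0 = 32058650.81
  Denominator = 64 * pi = 201.0619
  P = 32058650.81 / 201.0619 = 159446.65 W/m

159446.65


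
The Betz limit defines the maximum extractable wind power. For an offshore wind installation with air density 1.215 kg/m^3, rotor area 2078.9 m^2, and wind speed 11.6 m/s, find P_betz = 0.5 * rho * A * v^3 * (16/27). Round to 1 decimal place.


The Betz coefficient Cp_max = 16/27 = 0.5926
v^3 = 11.6^3 = 1560.896
P_betz = 0.5 * rho * A * v^3 * Cp_max
P_betz = 0.5 * 1.215 * 2078.9 * 1560.896 * 0.5926
P_betz = 1168180.8 W

1168180.8


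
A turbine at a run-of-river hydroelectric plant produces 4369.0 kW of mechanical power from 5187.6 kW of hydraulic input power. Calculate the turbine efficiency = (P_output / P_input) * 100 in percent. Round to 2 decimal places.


Turbine efficiency = (output power / input power) * 100
eta = (4369.0 / 5187.6) * 100
eta = 84.22%

84.22


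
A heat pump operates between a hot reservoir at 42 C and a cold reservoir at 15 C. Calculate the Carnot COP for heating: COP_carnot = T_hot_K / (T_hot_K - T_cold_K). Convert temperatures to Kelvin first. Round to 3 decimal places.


Convert to Kelvin:
  T_hot = 42 + 273.15 = 315.15 K
  T_cold = 15 + 273.15 = 288.15 K
Apply Carnot COP formula:
  COP = T_hot_K / (T_hot_K - T_cold_K) = 315.15 / 27.0
  COP = 11.672

11.672


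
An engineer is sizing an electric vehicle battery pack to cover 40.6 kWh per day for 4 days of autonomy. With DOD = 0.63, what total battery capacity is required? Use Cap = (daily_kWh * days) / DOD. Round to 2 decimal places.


Total energy needed = daily * days = 40.6 * 4 = 162.4 kWh
Account for depth of discharge:
  Cap = total_energy / DOD = 162.4 / 0.63
  Cap = 257.78 kWh

257.78


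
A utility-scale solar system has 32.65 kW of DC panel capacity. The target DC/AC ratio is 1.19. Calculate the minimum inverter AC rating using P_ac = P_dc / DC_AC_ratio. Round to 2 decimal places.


The inverter AC capacity is determined by the DC/AC ratio.
Given: P_dc = 32.65 kW, DC/AC ratio = 1.19
P_ac = P_dc / ratio = 32.65 / 1.19
P_ac = 27.44 kW

27.44


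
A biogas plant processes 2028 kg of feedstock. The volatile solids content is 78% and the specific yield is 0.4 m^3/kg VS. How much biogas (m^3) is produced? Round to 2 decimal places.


Compute volatile solids:
  VS = mass * VS_fraction = 2028 * 0.78 = 1581.84 kg
Calculate biogas volume:
  Biogas = VS * specific_yield = 1581.84 * 0.4
  Biogas = 632.74 m^3

632.74


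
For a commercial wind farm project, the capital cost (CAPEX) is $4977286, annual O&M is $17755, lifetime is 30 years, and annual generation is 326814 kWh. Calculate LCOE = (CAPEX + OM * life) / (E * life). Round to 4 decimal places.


Total cost = CAPEX + OM * lifetime = 4977286 + 17755 * 30 = 4977286 + 532650 = 5509936
Total generation = annual * lifetime = 326814 * 30 = 9804420 kWh
LCOE = 5509936 / 9804420
LCOE = 0.5620 $/kWh

0.5620


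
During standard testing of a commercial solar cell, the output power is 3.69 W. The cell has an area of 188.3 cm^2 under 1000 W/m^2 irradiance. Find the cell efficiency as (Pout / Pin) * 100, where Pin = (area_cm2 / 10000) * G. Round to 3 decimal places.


First compute the input power:
  Pin = area_cm2 / 10000 * G = 188.3 / 10000 * 1000 = 18.83 W
Then compute efficiency:
  Efficiency = (Pout / Pin) * 100 = (3.69 / 18.83) * 100
  Efficiency = 19.596%

19.596


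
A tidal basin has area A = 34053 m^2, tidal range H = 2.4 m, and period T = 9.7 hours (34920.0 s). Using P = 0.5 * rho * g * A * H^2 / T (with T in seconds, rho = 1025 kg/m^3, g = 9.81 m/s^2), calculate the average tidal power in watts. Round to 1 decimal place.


Convert period to seconds: T = 9.7 * 3600 = 34920.0 s
H^2 = 2.4^2 = 5.76
P = 0.5 * rho * g * A * H^2 / T
P = 0.5 * 1025 * 9.81 * 34053 * 5.76 / 34920.0
P = 28240.1 W

28240.1


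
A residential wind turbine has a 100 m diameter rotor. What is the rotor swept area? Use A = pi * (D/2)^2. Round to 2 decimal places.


Compute the rotor radius:
  r = D / 2 = 100 / 2 = 50.0 m
Calculate swept area:
  A = pi * r^2 = pi * 50.0^2
  A = 7853.98 m^2

7853.98


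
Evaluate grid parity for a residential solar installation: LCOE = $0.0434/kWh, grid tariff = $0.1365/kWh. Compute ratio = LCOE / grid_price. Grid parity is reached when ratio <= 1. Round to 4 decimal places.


Compare LCOE to grid price:
  LCOE = $0.0434/kWh, Grid price = $0.1365/kWh
  Ratio = LCOE / grid_price = 0.0434 / 0.1365 = 0.3179
  Grid parity achieved (ratio <= 1)? yes

0.3179


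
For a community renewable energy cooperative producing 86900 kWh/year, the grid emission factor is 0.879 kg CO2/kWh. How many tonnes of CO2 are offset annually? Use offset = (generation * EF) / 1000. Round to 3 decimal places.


CO2 offset in kg = generation * emission_factor
CO2 offset = 86900 * 0.879 = 76385.1 kg
Convert to tonnes:
  CO2 offset = 76385.1 / 1000 = 76.385 tonnes

76.385


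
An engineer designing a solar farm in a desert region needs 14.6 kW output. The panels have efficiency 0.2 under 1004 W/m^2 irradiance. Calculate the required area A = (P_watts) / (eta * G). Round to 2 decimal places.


Convert target power to watts: P = 14.6 * 1000 = 14600.0 W
Compute denominator: eta * G = 0.2 * 1004 = 200.8
Required area A = P / (eta * G) = 14600.0 / 200.8
A = 72.71 m^2

72.71


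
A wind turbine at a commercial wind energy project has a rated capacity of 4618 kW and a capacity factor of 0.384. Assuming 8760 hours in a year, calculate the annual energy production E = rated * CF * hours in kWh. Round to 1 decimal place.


Annual energy = rated_kW * capacity_factor * hours_per_year
Given: P_rated = 4618 kW, CF = 0.384, hours = 8760
E = 4618 * 0.384 * 8760
E = 15534213.1 kWh

15534213.1


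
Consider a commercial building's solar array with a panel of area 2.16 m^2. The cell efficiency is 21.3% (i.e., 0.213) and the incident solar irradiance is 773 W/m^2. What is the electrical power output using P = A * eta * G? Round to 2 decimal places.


Use the solar power formula P = A * eta * G.
Given: A = 2.16 m^2, eta = 0.213, G = 773 W/m^2
P = 2.16 * 0.213 * 773
P = 355.64 W

355.64


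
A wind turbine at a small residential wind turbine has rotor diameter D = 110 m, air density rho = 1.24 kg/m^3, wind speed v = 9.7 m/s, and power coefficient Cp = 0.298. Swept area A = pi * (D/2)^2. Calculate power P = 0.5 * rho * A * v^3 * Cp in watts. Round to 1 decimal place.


Step 1 -- Compute swept area:
  A = pi * (D/2)^2 = pi * (110/2)^2 = 9503.32 m^2
Step 2 -- Apply wind power equation:
  P = 0.5 * rho * A * v^3 * Cp
  v^3 = 9.7^3 = 912.673
  P = 0.5 * 1.24 * 9503.32 * 912.673 * 0.298
  P = 1602501.4 W

1602501.4


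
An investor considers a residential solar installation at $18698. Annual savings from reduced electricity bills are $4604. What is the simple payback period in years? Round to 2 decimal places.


Simple payback period = initial cost / annual savings
Payback = 18698 / 4604
Payback = 4.06 years

4.06


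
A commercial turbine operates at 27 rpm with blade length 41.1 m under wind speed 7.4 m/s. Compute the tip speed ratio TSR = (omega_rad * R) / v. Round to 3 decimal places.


Convert rotational speed to rad/s:
  omega = 27 * 2 * pi / 60 = 2.8274 rad/s
Compute tip speed:
  v_tip = omega * R = 2.8274 * 41.1 = 116.208 m/s
Tip speed ratio:
  TSR = v_tip / v_wind = 116.208 / 7.4 = 15.704

15.704


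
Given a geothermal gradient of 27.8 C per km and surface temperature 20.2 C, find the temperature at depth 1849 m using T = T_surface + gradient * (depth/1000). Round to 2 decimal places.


Convert depth to km: 1849 / 1000 = 1.849 km
Temperature increase = gradient * depth_km = 27.8 * 1.849 = 51.4 C
Temperature at depth = T_surface + delta_T = 20.2 + 51.4
T = 71.60 C

71.60


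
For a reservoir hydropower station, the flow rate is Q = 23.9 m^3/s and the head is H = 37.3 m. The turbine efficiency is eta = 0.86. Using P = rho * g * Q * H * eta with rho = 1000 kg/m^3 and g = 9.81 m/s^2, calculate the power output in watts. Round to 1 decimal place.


Apply the hydropower formula P = rho * g * Q * H * eta
rho * g = 1000 * 9.81 = 9810.0
P = 9810.0 * 23.9 * 37.3 * 0.86
P = 7520975.8 W

7520975.8
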